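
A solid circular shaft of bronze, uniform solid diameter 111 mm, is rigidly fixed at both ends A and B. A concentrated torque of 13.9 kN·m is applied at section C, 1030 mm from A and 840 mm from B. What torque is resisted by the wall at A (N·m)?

With uniform GJ and both ends fixed, compatibility θ_AC = θ_CB gives T_A·a = T_B·b, together with T_A + T_B = T₀.
T_A = T₀·b/(a+b) = 13900·840/1870 = 6244 N·m; T_B = 7656 N·m.

6240 N·m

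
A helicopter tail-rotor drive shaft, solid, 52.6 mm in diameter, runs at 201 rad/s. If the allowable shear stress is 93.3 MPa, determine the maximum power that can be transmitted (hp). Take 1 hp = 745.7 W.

719 hp

J = πd⁴/32 = π(0.0526)⁴/32 = 7.515×10^-7 m⁴.
T_max = τ_allow·J/r = 9.33×10^7 × 7.515×10^-7 / 0.0263 = 2666 N·m.
ω = 201 rad/s, so P_max = T_max·ω = 5.359×10^5 W.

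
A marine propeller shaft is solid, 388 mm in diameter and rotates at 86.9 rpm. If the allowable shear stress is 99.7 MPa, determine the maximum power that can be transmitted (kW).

J = πd⁴/32 = π(0.388)⁴/32 = 2.225×10^-3 m⁴.
T_max = τ_allow·J/r = 9.97×10^7 × 2.225×10^-3 / 0.194 = 1.143e6 N·m.
ω = 2π·86.9/60 = 9.100 rad/s, so P_max = T_max·ω = 1.041×10^7 W.

10400 kW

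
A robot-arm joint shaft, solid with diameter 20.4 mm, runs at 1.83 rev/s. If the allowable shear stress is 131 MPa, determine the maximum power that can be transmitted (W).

J = πd⁴/32 = π(0.0204)⁴/32 = 1.700×10^-8 m⁴.
T_max = τ_allow·J/r = 1.31×10^8 × 1.700×10^-8 / 0.0102 = 218.4 N·m.
ω = 2π·1.83 = 11.50 rad/s, so P_max = T_max·ω = 2511 W.

2510 W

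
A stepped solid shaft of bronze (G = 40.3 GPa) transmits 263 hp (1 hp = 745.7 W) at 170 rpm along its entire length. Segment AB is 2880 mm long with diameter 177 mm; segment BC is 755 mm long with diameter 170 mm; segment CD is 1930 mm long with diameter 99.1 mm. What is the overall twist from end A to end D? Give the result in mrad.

ω = 2π·170/60 = 17.80 rad/s, so T = P/ω = 263×745.7 / 17.80 = 11020 N·m.
J_AB = π(0.177)⁴/32 = 9.64×10^-5 m⁴; J_BC = π(0.170)⁴/32 = 8.20×10^-5 m⁴; J_CD = π(0.0991)⁴/32 = 9.47×10^-6 m⁴.
θ = (T/G)·Σ L_i/J_i = (11020/40.3×10⁹)·(2.88/9.64×10^-5 + 0.755/8.20×10^-5 + 1.93/9.47×10^-6) = 0.06641 rad.

66.4 mrad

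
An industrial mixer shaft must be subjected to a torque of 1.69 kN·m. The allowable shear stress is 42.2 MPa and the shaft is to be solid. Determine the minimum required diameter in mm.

58.9 mm

For a solid shaft τ_max = 16T/(πd³), so d = (16T/(π τ_allow))^(1/3) = (16·1690/(π·4.22×10^7))^(1/3) = 0.05886 m.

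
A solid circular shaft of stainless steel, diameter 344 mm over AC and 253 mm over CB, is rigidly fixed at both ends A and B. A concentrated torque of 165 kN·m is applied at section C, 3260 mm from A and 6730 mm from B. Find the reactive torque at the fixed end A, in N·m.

Compatibility: T_A·a/J_AC = T_B·b/J_CB with T_A + T_B = T₀.
J_AC = 1.37×10^-3 m⁴, J_CB = 4.02×10^-4 m⁴, so T_A = T₀·(J_AC/a)/((J_AC/a)+(J_CB/b)) = 144500 N·m, T_B = 20480 N·m.

145000 N·m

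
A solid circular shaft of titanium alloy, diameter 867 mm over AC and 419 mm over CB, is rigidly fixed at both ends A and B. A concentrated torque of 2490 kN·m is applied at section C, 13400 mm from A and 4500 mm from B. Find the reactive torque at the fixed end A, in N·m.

2.14e6 N·m

Compatibility: T_A·a/J_AC = T_B·b/J_CB with T_A + T_B = T₀.
J_AC = 0.0555 m⁴, J_CB = 3.03×10^-3 m⁴, so T_A = T₀·(J_AC/a)/((J_AC/a)+(J_CB/b)) = 2.142e6 N·m, T_B = 347900 N·m.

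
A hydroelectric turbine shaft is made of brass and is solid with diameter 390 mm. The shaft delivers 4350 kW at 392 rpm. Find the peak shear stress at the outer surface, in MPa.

9.10 MPa

ω = 2π·392/60 = 41.05 rad/s, so T = P/ω = 4350×10³ / 41.05 = 106000 N·m.
J = πd⁴/32 = π(0.390)⁴/32 = 2.271×10^-3 m⁴.
τ_max = T·r/J = 106000 × 0.195 / 2.271×10^-3 = 9.098×10^6 Pa.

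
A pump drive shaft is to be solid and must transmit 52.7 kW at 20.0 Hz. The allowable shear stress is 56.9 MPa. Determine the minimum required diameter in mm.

ω = 2π·20.0 = 125.7 rad/s, so T = P/ω = 52.7×10³ / 125.7 = 419.4 N·m.
For a solid shaft τ_max = 16T/(πd³), so d = (16T/(π τ_allow))^(1/3) = (16·419.4/(π·5.69×10^7))^(1/3) = 0.03348 m.

33.5 mm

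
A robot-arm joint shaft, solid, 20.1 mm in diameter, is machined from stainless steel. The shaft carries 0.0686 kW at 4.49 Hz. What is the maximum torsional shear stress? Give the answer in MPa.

ω = 2π·4.49 = 28.21 rad/s, so T = P/ω = 0.0686×10³ / 28.21 = 2.432 N·m.
J = πd⁴/32 = π(0.0201)⁴/32 = 1.602×10^-8 m⁴.
τ_max = T·r/J = 2.432 × 0.0100 / 1.602×10^-8 = 1.525×10^6 Pa.

1.53 MPa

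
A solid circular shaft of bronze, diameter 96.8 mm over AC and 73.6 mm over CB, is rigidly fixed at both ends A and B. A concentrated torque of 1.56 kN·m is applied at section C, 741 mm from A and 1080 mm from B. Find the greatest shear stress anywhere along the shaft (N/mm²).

Compatibility: T_A·a/J_AC = T_B·b/J_CB with T_A + T_B = T₀.
J_AC = 8.62×10^-6 m⁴, J_CB = 2.88×10^-6 m⁴, so T_A = T₀·(J_AC/a)/((J_AC/a)+(J_CB/b)) = 1269 N·m, T_B = 291.0 N·m.
τ in each portion: τ_AC = 7.13×10^6 Pa, τ_CB = 3.72×10^6 Pa; maximum is in AC.
τ_max = T_AC·r/J = 1269·0.0484/8.62×10^-6 = 7.125×10^6 Pa.

7.13 N/mm²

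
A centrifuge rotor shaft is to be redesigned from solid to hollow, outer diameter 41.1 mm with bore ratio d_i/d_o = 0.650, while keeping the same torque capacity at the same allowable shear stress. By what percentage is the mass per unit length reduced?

Equal τ_max and T ⇒ the solid shaft needs d_s³ = d_o³(1−k⁴), so d_s = 41.1·(1−0.650⁴)^(1/3) = 38.49 mm.
Area ratio A_h/A_s = d_o²(1−k²)/d_s² = (1−k²)/(1−k⁴)^(2/3) = 0.6584.
Mass saving = 1 − 0.6584 = 34.2 %.

34.2 %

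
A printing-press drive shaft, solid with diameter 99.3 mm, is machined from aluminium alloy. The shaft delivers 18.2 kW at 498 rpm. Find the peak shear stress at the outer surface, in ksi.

ω = 2π·498/60 = 52.15 rad/s, so T = P/ω = 18.2×10³ / 52.15 = 349.0 N·m.
J = πd⁴/32 = π(0.0993)⁴/32 = 9.545×10^-6 m⁴.
τ_max = T·r/J = 349.0 × 0.0496 / 9.545×10^-6 = 1.815×10^6 Pa.

0.263 ksi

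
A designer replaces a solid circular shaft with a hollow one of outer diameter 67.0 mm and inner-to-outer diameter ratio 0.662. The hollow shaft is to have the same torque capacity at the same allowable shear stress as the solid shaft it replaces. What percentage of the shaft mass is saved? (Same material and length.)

Equal τ_max and T ⇒ the solid shaft needs d_s³ = d_o³(1−k⁴), so d_s = 67.0·(1−0.662⁴)^(1/3) = 62.40 mm.
Area ratio A_h/A_s = d_o²(1−k²)/d_s² = (1−k²)/(1−k⁴)^(2/3) = 0.6476.
Mass saving = 1 − 0.6476 = 35.2 %.

35.2 %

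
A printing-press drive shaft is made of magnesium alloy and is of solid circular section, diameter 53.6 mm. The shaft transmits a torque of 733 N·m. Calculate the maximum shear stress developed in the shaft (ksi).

J = πd⁴/32 = π(0.0536)⁴/32 = 8.103×10^-7 m⁴.
τ_max = T·r/J = 733.0 × 0.0268 / 8.103×10^-7 = 2.424×10^7 Pa.

3.52 ksi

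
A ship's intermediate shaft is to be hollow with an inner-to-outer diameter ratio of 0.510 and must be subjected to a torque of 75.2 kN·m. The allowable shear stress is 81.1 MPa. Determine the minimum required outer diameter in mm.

172 mm

For a hollow shaft with d_i/d_o = 0.510: τ_max = 16T/(π d_o³ (1−k⁴)), so d_o = [16T/(π τ_allow (1−k⁴))]^(1/3) = [16·75200/(π·8.11×10^7·0.9323)]^(1/3) = 0.1717 m.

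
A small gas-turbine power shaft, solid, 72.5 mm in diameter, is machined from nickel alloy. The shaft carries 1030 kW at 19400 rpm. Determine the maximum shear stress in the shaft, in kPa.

ω = 2π·19400/60 = 2032 rad/s, so T = P/ω = 1030×10³ / 2032 = 507.0 N·m.
J = πd⁴/32 = π(0.0725)⁴/32 = 2.712×10^-6 m⁴.
τ_max = T·r/J = 507.0 × 0.0362 / 2.712×10^-6 = 6.776×10^6 Pa.

6780 kPa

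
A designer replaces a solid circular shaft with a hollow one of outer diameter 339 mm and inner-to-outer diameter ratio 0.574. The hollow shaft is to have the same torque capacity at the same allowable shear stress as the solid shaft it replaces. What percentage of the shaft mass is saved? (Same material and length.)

Equal τ_max and T ⇒ the solid shaft needs d_s³ = d_o³(1−k⁴), so d_s = 339·(1−0.574⁴)^(1/3) = 326.3 mm.
Area ratio A_h/A_s = d_o²(1−k²)/d_s² = (1−k²)/(1−k⁴)^(2/3) = 0.7239.
Mass saving = 1 − 0.7239 = 27.6 %.

27.6 %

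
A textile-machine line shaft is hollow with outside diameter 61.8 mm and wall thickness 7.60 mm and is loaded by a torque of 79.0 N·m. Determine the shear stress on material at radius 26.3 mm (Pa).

J = π(d_o⁴ − d_i⁴)/32 = π(0.0618⁴ − 0.0466⁴)/32 = 9.691×10^-7 m⁴.
Shear stress varies linearly with radius: τ = T·r/J = 79.00 × 0.0263 / 9.691×10^-7 = 2.144×10^6 Pa.

2.14e6 Pa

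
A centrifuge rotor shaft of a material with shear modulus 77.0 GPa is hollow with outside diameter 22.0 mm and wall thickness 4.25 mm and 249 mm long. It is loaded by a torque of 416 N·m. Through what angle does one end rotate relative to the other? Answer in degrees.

J = π(d_o⁴ − d_i⁴)/32 = π(0.0220⁴ − 0.0135⁴)/32 = 1.974×10^-8 m⁴.
θ = T·L/(G·J) = 416.0 × 0.249 / (77.0×10⁹ × 1.974×10^-8) = 0.06816 rad.

3.91°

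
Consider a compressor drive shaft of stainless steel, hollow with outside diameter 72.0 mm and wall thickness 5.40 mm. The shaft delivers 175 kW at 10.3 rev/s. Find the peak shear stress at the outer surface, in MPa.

ω = 2π·10.3 = 64.72 rad/s, so T = P/ω = 175×10³ / 64.72 = 2704 N·m.
J = π(d_o⁴ − d_i⁴)/32 = π(0.0720⁴ − 0.0612⁴)/32 = 1.261×10^-6 m⁴.
τ_max = T·r/J = 2704 × 0.0360 / 1.261×10^-6 = 7.719×10^7 Pa.

77.2 MPa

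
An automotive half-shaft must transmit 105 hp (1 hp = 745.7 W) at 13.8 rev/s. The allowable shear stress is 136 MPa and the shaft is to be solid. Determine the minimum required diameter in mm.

32.3 mm

ω = 2π·13.8 = 86.71 rad/s, so T = P/ω = 105×745.7 / 86.71 = 903.0 N·m.
For a solid shaft τ_max = 16T/(πd³), so d = (16T/(π τ_allow))^(1/3) = (16·903.0/(π·1.36×10^8))^(1/3) = 0.03234 m.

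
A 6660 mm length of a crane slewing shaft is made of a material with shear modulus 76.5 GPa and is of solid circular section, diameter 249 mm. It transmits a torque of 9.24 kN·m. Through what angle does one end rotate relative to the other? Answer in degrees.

0.122°

J = πd⁴/32 = π(0.249)⁴/32 = 3.774×10^-4 m⁴.
θ = T·L/(G·J) = 9240 × 6.66 / (76.5×10⁹ × 3.774×10^-4) = 2.132×10^-3 rad.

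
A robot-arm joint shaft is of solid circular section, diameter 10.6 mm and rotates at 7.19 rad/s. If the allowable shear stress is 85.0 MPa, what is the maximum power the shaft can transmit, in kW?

0.143 kW

J = πd⁴/32 = π(0.0106)⁴/32 = 1.239×10^-9 m⁴.
T_max = τ_allow·J/r = 8.50×10^7 × 1.239×10^-9 / 0.00530 = 19.88 N·m.
ω = 7.19 rad/s, so P_max = T_max·ω = 142.9 W.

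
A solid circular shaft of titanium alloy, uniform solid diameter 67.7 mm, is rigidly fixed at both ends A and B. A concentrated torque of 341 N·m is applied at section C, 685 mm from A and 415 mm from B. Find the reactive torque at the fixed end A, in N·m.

129 N·m

With uniform GJ and both ends fixed, compatibility θ_AC = θ_CB gives T_A·a = T_B·b, together with T_A + T_B = T₀.
T_A = T₀·b/(a+b) = 341.0·415/1100 = 128.6 N·m; T_B = 212.4 N·m.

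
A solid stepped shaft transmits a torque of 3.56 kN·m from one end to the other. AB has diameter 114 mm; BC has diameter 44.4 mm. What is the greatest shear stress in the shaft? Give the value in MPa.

207 MPa

Under the same torque, τ_max = 16T/(πd³) is largest where d is smallest — segment BC (d = 44.4 mm).
τ_max = 16·3560/(π·(0.0444)³) = 2.071×10^8 Pa.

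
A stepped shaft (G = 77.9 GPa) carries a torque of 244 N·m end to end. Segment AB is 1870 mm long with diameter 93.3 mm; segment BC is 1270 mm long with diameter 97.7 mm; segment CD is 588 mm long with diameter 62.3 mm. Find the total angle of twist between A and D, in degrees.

0.142°

J_AB = π(0.0933)⁴/32 = 7.44×10^-6 m⁴; J_BC = π(0.0977)⁴/32 = 8.94×10^-6 m⁴; J_CD = π(0.0623)⁴/32 = 1.48×10^-6 m⁴.
θ = (T/G)·Σ L_i/J_i = (244.0/77.9×10⁹)·(1.87/7.44×10^-6 + 1.27/8.94×10^-6 + 0.588/1.48×10^-6) = 2.477×10^-3 rad.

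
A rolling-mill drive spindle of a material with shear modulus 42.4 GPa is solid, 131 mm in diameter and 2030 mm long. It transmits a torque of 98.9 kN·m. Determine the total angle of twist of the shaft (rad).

0.164 rad

J = πd⁴/32 = π(0.131)⁴/32 = 2.891×10^-5 m⁴.
θ = T·L/(G·J) = 98900 × 2.03 / (42.4×10⁹ × 2.891×10^-5) = 0.1638 rad.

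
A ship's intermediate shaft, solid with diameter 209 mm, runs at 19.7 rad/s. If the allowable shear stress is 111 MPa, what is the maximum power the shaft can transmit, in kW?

3920 kW

J = πd⁴/32 = π(0.209)⁴/32 = 1.873×10^-4 m⁴.
T_max = τ_allow·J/r = 1.11×10^8 × 1.873×10^-4 / 0.104 = 199000 N·m.
ω = 19.7 rad/s, so P_max = T_max·ω = 3.920×10^6 W.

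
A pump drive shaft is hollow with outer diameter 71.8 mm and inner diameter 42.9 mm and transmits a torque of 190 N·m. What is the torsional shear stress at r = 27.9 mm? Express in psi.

J = π(d_o⁴ − d_i⁴)/32 = π(0.0718⁴ − 0.0429⁴)/32 = 2.277×10^-6 m⁴.
Shear stress varies linearly with radius: τ = T·r/J = 190.0 × 0.0279 / 2.277×10^-6 = 2.328×10^6 Pa.

338 psi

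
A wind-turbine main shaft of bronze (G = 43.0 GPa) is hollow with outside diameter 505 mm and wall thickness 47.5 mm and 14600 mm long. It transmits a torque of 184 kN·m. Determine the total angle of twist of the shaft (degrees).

J = π(d_o⁴ − d_i⁴)/32 = π(0.505⁴ − 0.410⁴)/32 = 3.611×10^-3 m⁴.
θ = T·L/(G·J) = 184000 × 14.6 / (43.0×10⁹ × 3.611×10^-3) = 0.01730 rad.

0.991°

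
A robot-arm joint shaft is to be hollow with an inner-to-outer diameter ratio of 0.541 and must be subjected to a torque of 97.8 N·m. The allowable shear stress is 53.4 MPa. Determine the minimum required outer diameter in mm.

For a hollow shaft with d_i/d_o = 0.541: τ_max = 16T/(π d_o³ (1−k⁴)), so d_o = [16T/(π τ_allow (1−k⁴))]^(1/3) = [16·97.80/(π·5.34×10^7·0.9143)]^(1/3) = 0.02169 m.

21.7 mm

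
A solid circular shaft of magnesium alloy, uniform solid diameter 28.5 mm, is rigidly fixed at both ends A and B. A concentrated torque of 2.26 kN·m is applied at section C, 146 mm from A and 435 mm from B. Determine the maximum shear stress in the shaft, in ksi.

54.0 ksi

With uniform GJ and both ends fixed, compatibility θ_AC = θ_CB gives T_A·a = T_B·b, together with T_A + T_B = T₀.
T_A = T₀·b/(a+b) = 2260·435/581.0 = 1692 N·m; T_B = 567.9 N·m.
τ in each portion: τ_AC = 3.72×10^8 Pa, τ_CB = 1.25×10^8 Pa; maximum is in AC.
τ_max = T_AC·r/J = 1692·0.0143/6.48×10^-8 = 3.723×10^8 Pa.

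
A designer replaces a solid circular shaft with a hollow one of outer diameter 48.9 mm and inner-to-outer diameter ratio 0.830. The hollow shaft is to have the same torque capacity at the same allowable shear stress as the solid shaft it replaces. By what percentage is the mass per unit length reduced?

52.2 %

Equal τ_max and T ⇒ the solid shaft needs d_s³ = d_o³(1−k⁴), so d_s = 48.9·(1−0.830⁴)^(1/3) = 39.46 mm.
Area ratio A_h/A_s = d_o²(1−k²)/d_s² = (1−k²)/(1−k⁴)^(2/3) = 0.4778.
Mass saving = 1 − 0.4778 = 52.2 %.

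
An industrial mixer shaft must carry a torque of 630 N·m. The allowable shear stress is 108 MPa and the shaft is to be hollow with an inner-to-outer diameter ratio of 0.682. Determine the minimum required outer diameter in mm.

For a hollow shaft with d_i/d_o = 0.682: τ_max = 16T/(π d_o³ (1−k⁴)), so d_o = [16T/(π τ_allow (1−k⁴))]^(1/3) = [16·630.0/(π·1.08×10^8·0.7837)]^(1/3) = 0.03359 m.

33.6 mm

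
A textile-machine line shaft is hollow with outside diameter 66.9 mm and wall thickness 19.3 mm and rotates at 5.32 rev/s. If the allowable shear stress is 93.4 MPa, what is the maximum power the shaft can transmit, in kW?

178 kW

J = π(d_o⁴ − d_i⁴)/32 = π(0.0669⁴ − 0.0283⁴)/32 = 1.904×10^-6 m⁴.
T_max = τ_allow·J/r = 9.34×10^7 × 1.904×10^-6 / 0.0335 = 5315 N·m.
ω = 2π·5.32 = 33.43 rad/s, so P_max = T_max·ω = 1.777×10^5 W.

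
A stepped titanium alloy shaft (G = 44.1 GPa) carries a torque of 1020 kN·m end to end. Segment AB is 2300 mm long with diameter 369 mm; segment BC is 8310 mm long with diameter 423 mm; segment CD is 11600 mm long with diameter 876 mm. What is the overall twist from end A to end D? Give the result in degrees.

J_AB = π(0.369)⁴/32 = 1.82×10^-3 m⁴; J_BC = π(0.423)⁴/32 = 3.14×10^-3 m⁴; J_CD = π(0.876)⁴/32 = 0.0578 m⁴.
θ = (T/G)·Σ L_i/J_i = (1.020e6/44.1×10⁹)·(2.30/1.82×10^-3 + 8.31/3.14×10^-3 + 11.6/0.0578) = 0.09502 rad.

5.44°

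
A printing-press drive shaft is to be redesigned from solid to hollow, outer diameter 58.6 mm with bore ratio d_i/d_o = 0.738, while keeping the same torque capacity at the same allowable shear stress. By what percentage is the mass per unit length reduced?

42.4 %

Equal τ_max and T ⇒ the solid shaft needs d_s³ = d_o³(1−k⁴), so d_s = 58.6·(1−0.738⁴)^(1/3) = 52.11 mm.
Area ratio A_h/A_s = d_o²(1−k²)/d_s² = (1−k²)/(1−k⁴)^(2/3) = 0.5757.
Mass saving = 1 − 0.5757 = 42.4 %.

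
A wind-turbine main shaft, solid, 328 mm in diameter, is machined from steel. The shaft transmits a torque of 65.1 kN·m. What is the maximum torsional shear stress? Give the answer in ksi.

1.36 ksi

J = πd⁴/32 = π(0.328)⁴/32 = 1.136×10^-3 m⁴.
τ_max = T·r/J = 65100 × 0.164 / 1.136×10^-3 = 9.396×10^6 Pa.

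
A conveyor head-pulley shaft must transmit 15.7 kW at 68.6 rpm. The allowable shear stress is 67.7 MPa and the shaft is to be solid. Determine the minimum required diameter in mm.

ω = 2π·68.6/60 = 7.184 rad/s, so T = P/ω = 15.7×10³ / 7.184 = 2185 N·m.
For a solid shaft τ_max = 16T/(πd³), so d = (16T/(π τ_allow))^(1/3) = (16·2185/(π·6.77×10^7))^(1/3) = 0.05478 m.

54.8 mm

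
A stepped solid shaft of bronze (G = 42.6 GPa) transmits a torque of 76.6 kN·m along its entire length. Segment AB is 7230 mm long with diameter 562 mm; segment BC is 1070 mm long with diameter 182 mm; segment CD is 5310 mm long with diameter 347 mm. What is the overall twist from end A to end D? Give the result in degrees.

1.48°

J_AB = π(0.562)⁴/32 = 9.79×10^-3 m⁴; J_BC = π(0.182)⁴/32 = 1.08×10^-4 m⁴; J_CD = π(0.347)⁴/32 = 1.42×10^-3 m⁴.
θ = (T/G)·Σ L_i/J_i = (76600/42.6×10⁹)·(7.23/9.79×10^-3 + 1.07/1.08×10^-4 + 5.31/1.42×10^-3) = 0.02590 rad.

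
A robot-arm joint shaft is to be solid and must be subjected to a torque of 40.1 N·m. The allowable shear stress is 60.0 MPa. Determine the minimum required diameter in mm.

15.0 mm

For a solid shaft τ_max = 16T/(πd³), so d = (16T/(π τ_allow))^(1/3) = (16·40.10/(π·6.00×10^7))^(1/3) = 0.01504 m.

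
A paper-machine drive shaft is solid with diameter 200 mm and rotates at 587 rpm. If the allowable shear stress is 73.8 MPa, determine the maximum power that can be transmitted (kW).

J = πd⁴/32 = π(0.200)⁴/32 = 1.571×10^-4 m⁴.
T_max = τ_allow·J/r = 7.38×10^7 × 1.571×10^-4 / 0.100 = 115900 N·m.
ω = 2π·587/60 = 61.47 rad/s, so P_max = T_max·ω = 7.126×10^6 W.

7130 kW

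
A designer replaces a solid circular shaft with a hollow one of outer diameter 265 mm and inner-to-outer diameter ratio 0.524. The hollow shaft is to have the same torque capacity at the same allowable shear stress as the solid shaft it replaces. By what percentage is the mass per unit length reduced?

Equal τ_max and T ⇒ the solid shaft needs d_s³ = d_o³(1−k⁴), so d_s = 265·(1−0.524⁴)^(1/3) = 258.2 mm.
Area ratio A_h/A_s = d_o²(1−k²)/d_s² = (1−k²)/(1−k⁴)^(2/3) = 0.7643.
Mass saving = 1 − 0.7643 = 23.6 %.

23.6 %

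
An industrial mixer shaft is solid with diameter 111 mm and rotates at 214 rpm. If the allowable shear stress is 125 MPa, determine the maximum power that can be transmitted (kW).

752 kW

J = πd⁴/32 = π(0.111)⁴/32 = 1.490×10^-5 m⁴.
T_max = τ_allow·J/r = 1.25×10^8 × 1.490×10^-5 / 0.0555 = 33570 N·m.
ω = 2π·214/60 = 22.41 rad/s, so P_max = T_max·ω = 7.522×10^5 W.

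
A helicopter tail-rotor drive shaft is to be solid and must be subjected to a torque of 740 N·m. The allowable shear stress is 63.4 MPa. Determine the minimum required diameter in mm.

39.0 mm

For a solid shaft τ_max = 16T/(πd³), so d = (16T/(π τ_allow))^(1/3) = (16·740.0/(π·6.34×10^7))^(1/3) = 0.03903 m.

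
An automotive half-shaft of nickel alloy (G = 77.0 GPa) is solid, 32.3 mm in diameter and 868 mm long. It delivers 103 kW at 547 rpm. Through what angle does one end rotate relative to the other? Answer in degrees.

ω = 2π·547/60 = 57.28 rad/s, so T = P/ω = 103×10³ / 57.28 = 1798 N·m.
J = πd⁴/32 = π(0.0323)⁴/32 = 1.069×10^-7 m⁴.
θ = T·L/(G·J) = 1798 × 0.868 / (77.0×10⁹ × 1.069×10^-7) = 0.1897 rad.

10.9°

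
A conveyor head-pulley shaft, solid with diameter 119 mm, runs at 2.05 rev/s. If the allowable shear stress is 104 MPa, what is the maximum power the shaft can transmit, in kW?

443 kW

J = πd⁴/32 = π(0.119)⁴/32 = 1.969×10^-5 m⁴.
T_max = τ_allow·J/r = 1.04×10^8 × 1.969×10^-5 / 0.0595 = 34410 N·m.
ω = 2π·2.05 = 12.88 rad/s, so P_max = T_max·ω = 4.432×10^5 W.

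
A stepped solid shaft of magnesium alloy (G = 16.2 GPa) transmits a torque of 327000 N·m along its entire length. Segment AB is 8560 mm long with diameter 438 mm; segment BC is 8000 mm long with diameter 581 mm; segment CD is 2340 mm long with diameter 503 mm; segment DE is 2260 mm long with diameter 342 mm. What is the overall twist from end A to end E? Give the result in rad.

0.104 rad

J_AB = π(0.438)⁴/32 = 3.61×10^-3 m⁴; J_BC = π(0.581)⁴/32 = 0.0112 m⁴; J_CD = π(0.503)⁴/32 = 6.28×10^-3 m⁴; J_DE = π(0.342)⁴/32 = 1.34×10^-3 m⁴.
θ = (T/G)·Σ L_i/J_i = (327000/16.2×10⁹)·(8.56/3.61×10^-3 + 8.00/0.0112 + 2.34/6.28×10^-3 + 2.26/1.34×10^-3) = 0.1037 rad.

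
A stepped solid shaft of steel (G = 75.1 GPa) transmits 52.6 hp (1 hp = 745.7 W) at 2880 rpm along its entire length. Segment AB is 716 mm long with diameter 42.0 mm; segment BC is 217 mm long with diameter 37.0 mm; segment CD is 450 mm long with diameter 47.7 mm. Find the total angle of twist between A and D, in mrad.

ω = 2π·2880/60 = 301.6 rad/s, so T = P/ω = 52.6×745.7 / 301.6 = 130.1 N·m.
J_AB = π(0.0420)⁴/32 = 3.05×10^-7 m⁴; J_BC = π(0.0370)⁴/32 = 1.84×10^-7 m⁴; J_CD = π(0.0477)⁴/32 = 5.08×10^-7 m⁴.
θ = (T/G)·Σ L_i/J_i = (130.1/75.1×10⁹)·(0.716/3.05×10^-7 + 0.217/1.84×10^-7 + 0.450/5.08×10^-7) = 7.635×10^-3 rad.

7.63 mrad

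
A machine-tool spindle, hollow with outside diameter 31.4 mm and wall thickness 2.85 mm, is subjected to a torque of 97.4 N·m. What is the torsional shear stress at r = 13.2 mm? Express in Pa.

J = π(d_o⁴ − d_i⁴)/32 = π(0.0314⁴ − 0.0257⁴)/32 = 5.261×10^-8 m⁴.
Shear stress varies linearly with radius: τ = T·r/J = 97.40 × 0.0132 / 5.261×10^-8 = 2.444×10^7 Pa.

2.44e7 Pa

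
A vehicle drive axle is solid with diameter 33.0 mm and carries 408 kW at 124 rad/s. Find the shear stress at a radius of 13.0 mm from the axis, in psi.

53300 psi

ω = 124 rad/s, so T = P/ω = 408×10³ / 124.0 = 3290 N·m.
J = πd⁴/32 = π(0.0330)⁴/32 = 1.164×10^-7 m⁴.
Shear stress varies linearly with radius: τ = T·r/J = 3290 × 0.0130 / 1.164×10^-7 = 3.674×10^8 Pa.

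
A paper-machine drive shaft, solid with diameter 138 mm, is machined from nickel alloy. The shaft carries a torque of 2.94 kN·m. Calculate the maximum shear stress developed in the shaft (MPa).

5.70 MPa

J = πd⁴/32 = π(0.138)⁴/32 = 3.561×10^-5 m⁴.
τ_max = T·r/J = 2940 × 0.0690 / 3.561×10^-5 = 5.697×10^6 Pa.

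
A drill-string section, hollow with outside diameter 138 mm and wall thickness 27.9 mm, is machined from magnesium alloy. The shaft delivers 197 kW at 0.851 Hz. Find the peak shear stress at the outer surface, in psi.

11800 psi

ω = 2π·0.851 = 5.347 rad/s, so T = P/ω = 197×10³ / 5.347 = 36840 N·m.
J = π(d_o⁴ − d_i⁴)/32 = π(0.138⁴ − 0.0822⁴)/32 = 3.112×10^-5 m⁴.
τ_max = T·r/J = 36840 × 0.0690 / 3.112×10^-5 = 8.168×10^7 Pa.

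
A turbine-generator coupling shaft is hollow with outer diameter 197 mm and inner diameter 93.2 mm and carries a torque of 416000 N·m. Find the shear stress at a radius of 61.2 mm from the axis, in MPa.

J = π(d_o⁴ − d_i⁴)/32 = π(0.197⁴ − 0.0932⁴)/32 = 1.405×10^-4 m⁴.
Shear stress varies linearly with radius: τ = T·r/J = 416000 × 0.0612 / 1.405×10^-4 = 1.813×10^8 Pa.

181 MPa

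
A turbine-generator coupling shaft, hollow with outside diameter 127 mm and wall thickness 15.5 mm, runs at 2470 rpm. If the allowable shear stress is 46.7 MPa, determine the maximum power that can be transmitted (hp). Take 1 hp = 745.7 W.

4390 hp

J = π(d_o⁴ − d_i⁴)/32 = π(0.127⁴ − 0.0960⁴)/32 = 1.720×10^-5 m⁴.
T_max = τ_allow·J/r = 4.67×10^7 × 1.720×10^-5 / 0.0635 = 12650 N·m.
ω = 2π·2470/60 = 258.7 rad/s, so P_max = T_max·ω = 3.272×10^6 W.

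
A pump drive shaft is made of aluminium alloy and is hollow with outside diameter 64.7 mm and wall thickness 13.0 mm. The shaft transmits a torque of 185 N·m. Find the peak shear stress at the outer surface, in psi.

579 psi

J = π(d_o⁴ − d_i⁴)/32 = π(0.0647⁴ − 0.0387⁴)/32 = 1.500×10^-6 m⁴.
τ_max = T·r/J = 185.0 × 0.0324 / 1.500×10^-6 = 3.989×10^6 Pa.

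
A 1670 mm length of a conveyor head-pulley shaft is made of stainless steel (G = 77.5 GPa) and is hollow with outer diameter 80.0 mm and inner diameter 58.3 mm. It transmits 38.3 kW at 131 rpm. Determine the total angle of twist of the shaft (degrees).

1.19°

ω = 2π·131/60 = 13.72 rad/s, so T = P/ω = 38.3×10³ / 13.72 = 2792 N·m.
J = π(d_o⁴ − d_i⁴)/32 = π(0.0800⁴ − 0.0583⁴)/32 = 2.887×10^-6 m⁴.
θ = T·L/(G·J) = 2792 × 1.67 / (77.5×10⁹ × 2.887×10^-6) = 0.02084 rad.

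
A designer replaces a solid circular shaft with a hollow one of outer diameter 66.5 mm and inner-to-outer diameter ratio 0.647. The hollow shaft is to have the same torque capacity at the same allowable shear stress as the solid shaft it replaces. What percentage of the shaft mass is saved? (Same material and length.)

Equal τ_max and T ⇒ the solid shaft needs d_s³ = d_o³(1−k⁴), so d_s = 66.5·(1−0.647⁴)^(1/3) = 62.36 mm.
Area ratio A_h/A_s = d_o²(1−k²)/d_s² = (1−k²)/(1−k⁴)^(2/3) = 0.6611.
Mass saving = 1 − 0.6611 = 33.9 %.

33.9 %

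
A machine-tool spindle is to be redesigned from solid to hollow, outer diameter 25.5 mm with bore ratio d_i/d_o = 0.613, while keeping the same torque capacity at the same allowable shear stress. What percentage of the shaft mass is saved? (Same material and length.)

30.9 %

Equal τ_max and T ⇒ the solid shaft needs d_s³ = d_o³(1−k⁴), so d_s = 25.5·(1−0.613⁴)^(1/3) = 24.24 mm.
Area ratio A_h/A_s = d_o²(1−k²)/d_s² = (1−k²)/(1−k⁴)^(2/3) = 0.6909.
Mass saving = 1 − 0.6909 = 30.9 %.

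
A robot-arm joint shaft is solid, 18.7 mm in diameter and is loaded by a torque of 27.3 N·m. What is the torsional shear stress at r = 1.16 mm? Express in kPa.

J = πd⁴/32 = π(0.0187)⁴/32 = 1.201×10^-8 m⁴.
Shear stress varies linearly with radius: τ = T·r/J = 27.30 × 0.00116 / 1.201×10^-8 = 2.638×10^6 Pa.

2640 kPa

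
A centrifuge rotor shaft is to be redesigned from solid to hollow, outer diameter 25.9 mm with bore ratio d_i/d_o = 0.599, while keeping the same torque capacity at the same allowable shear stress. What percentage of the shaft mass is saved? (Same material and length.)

29.7 %

Equal τ_max and T ⇒ the solid shaft needs d_s³ = d_o³(1−k⁴), so d_s = 25.9·(1−0.599⁴)^(1/3) = 24.74 mm.
Area ratio A_h/A_s = d_o²(1−k²)/d_s² = (1−k²)/(1−k⁴)^(2/3) = 0.7029.
Mass saving = 1 − 0.7029 = 29.7 %.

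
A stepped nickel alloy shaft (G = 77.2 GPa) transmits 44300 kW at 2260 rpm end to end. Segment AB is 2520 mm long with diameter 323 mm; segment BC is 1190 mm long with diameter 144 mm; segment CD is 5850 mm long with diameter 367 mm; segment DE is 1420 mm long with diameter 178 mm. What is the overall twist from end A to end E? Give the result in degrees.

ω = 2π·2260/60 = 236.7 rad/s, so T = P/ω = 44300×10³ / 236.7 = 187200 N·m.
J_AB = π(0.323)⁴/32 = 1.07×10^-3 m⁴; J_BC = π(0.144)⁴/32 = 4.22×10^-5 m⁴; J_CD = π(0.367)⁴/32 = 1.78×10^-3 m⁴; J_DE = π(0.178)⁴/32 = 9.86×10^-5 m⁴.
θ = (T/G)·Σ L_i/J_i = (187200/77.2×10⁹)·(2.52/1.07×10^-3 + 1.19/4.22×10^-5 + 5.85/1.78×10^-3 + 1.42/9.86×10^-5) = 0.1170 rad.

6.70°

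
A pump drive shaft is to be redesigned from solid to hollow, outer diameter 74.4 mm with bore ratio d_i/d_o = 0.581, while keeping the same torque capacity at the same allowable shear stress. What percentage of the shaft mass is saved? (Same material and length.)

28.2 %

Equal τ_max and T ⇒ the solid shaft needs d_s³ = d_o³(1−k⁴), so d_s = 74.4·(1−0.581⁴)^(1/3) = 71.46 mm.
Area ratio A_h/A_s = d_o²(1−k²)/d_s² = (1−k²)/(1−k⁴)^(2/3) = 0.7181.
Mass saving = 1 − 0.7181 = 28.2 %.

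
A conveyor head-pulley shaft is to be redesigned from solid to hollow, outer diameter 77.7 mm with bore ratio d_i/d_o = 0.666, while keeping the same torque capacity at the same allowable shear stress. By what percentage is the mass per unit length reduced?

35.6 %

Equal τ_max and T ⇒ the solid shaft needs d_s³ = d_o³(1−k⁴), so d_s = 77.7·(1−0.666⁴)^(1/3) = 72.23 mm.
Area ratio A_h/A_s = d_o²(1−k²)/d_s² = (1−k²)/(1−k⁴)^(2/3) = 0.6439.
Mass saving = 1 − 0.6439 = 35.6 %.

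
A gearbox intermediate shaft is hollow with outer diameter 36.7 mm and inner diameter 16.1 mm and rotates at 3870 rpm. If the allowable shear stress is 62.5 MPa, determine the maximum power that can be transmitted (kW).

237 kW

J = π(d_o⁴ − d_i⁴)/32 = π(0.0367⁴ − 0.0161⁴)/32 = 1.715×10^-7 m⁴.
T_max = τ_allow·J/r = 6.25×10^7 × 1.715×10^-7 / 0.0184 = 584.1 N·m.
ω = 2π·3870/60 = 405.3 rad/s, so P_max = T_max·ω = 2.367×10^5 W.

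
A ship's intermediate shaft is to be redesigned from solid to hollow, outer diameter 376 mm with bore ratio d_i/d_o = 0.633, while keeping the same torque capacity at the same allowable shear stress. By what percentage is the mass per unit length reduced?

Equal τ_max and T ⇒ the solid shaft needs d_s³ = d_o³(1−k⁴), so d_s = 376·(1−0.633⁴)^(1/3) = 354.7 mm.
Area ratio A_h/A_s = d_o²(1−k²)/d_s² = (1−k²)/(1−k⁴)^(2/3) = 0.6735.
Mass saving = 1 − 0.6735 = 32.7 %.

32.7 %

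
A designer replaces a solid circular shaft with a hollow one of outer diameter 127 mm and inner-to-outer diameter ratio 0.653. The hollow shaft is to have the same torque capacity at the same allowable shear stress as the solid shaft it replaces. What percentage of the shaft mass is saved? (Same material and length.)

Equal τ_max and T ⇒ the solid shaft needs d_s³ = d_o³(1−k⁴), so d_s = 127·(1−0.653⁴)^(1/3) = 118.8 mm.
Area ratio A_h/A_s = d_o²(1−k²)/d_s² = (1−k²)/(1−k⁴)^(2/3) = 0.6557.
Mass saving = 1 − 0.6557 = 34.4 %.

34.4 %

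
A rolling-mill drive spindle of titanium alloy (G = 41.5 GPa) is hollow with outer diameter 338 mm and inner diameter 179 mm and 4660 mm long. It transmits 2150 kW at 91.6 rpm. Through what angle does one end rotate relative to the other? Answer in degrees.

ω = 2π·91.6/60 = 9.592 rad/s, so T = P/ω = 2150×10³ / 9.592 = 224100 N·m.
J = π(d_o⁴ − d_i⁴)/32 = π(0.338⁴ − 0.179⁴)/32 = 1.181×10^-3 m⁴.
θ = T·L/(G·J) = 224100 × 4.66 / (41.5×10⁹ × 1.181×10^-3) = 0.02132 rad.

1.22°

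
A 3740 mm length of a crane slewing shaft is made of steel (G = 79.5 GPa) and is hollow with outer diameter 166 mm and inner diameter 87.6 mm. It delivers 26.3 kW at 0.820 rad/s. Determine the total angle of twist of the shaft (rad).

0.0219 rad

ω = 0.820 rad/s, so T = P/ω = 26.3×10³ / 0.8200 = 32070 N·m.
J = π(d_o⁴ − d_i⁴)/32 = π(0.166⁴ − 0.0876⁴)/32 = 6.877×10^-5 m⁴.
θ = T·L/(G·J) = 32070 × 3.74 / (79.5×10⁹ × 6.877×10^-5) = 0.02194 rad.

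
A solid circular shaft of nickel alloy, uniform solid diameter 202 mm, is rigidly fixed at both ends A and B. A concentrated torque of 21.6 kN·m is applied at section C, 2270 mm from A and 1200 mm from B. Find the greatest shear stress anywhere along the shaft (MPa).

With uniform GJ and both ends fixed, compatibility θ_AC = θ_CB gives T_A·a = T_B·b, together with T_A + T_B = T₀.
T_A = T₀·b/(a+b) = 21600·1200/3470 = 7470 N·m; T_B = 14130 N·m.
τ in each portion: τ_AC = 4.62×10^6 Pa, τ_CB = 8.73×10^6 Pa; maximum is in CB.
τ_max = T_CB·r/J = 14130·0.101/1.63×10^-4 = 8.731×10^6 Pa.

8.73 MPa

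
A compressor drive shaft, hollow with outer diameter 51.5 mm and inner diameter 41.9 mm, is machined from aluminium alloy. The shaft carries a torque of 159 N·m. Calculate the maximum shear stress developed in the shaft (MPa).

10.6 MPa

J = π(d_o⁴ − d_i⁴)/32 = π(0.0515⁴ − 0.0419⁴)/32 = 3.880×10^-7 m⁴.
τ_max = T·r/J = 159.0 × 0.0257 / 3.880×10^-7 = 1.055×10^7 Pa.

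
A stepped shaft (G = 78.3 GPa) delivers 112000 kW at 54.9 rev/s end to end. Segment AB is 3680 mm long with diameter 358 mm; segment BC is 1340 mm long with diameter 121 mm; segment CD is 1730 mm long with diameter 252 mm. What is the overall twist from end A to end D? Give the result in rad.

0.292 rad

ω = 2π·54.9 = 344.9 rad/s, so T = P/ω = 112000×10³ / 344.9 = 324700 N·m.
J_AB = π(0.358)⁴/32 = 1.61×10^-3 m⁴; J_BC = π(0.121)⁴/32 = 2.10×10^-5 m⁴; J_CD = π(0.252)⁴/32 = 3.96×10^-4 m⁴.
θ = (T/G)·Σ L_i/J_i = (324700/78.3×10⁹)·(3.68/1.61×10^-3 + 1.34/2.10×10^-5 + 1.73/3.96×10^-4) = 0.2916 rad.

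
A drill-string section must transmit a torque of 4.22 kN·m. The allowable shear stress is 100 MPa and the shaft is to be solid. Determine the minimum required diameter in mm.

For a solid shaft τ_max = 16T/(πd³), so d = (16T/(π τ_allow))^(1/3) = (16·4220/(π·1.00×10^8))^(1/3) = 0.05990 m.

59.9 mm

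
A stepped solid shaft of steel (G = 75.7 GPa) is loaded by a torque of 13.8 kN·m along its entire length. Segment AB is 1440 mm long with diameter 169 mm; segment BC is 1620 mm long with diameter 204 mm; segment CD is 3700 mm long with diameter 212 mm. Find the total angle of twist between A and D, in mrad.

8.42 mrad

J_AB = π(0.169)⁴/32 = 8.01×10^-5 m⁴; J_BC = π(0.204)⁴/32 = 1.70×10^-4 m⁴; J_CD = π(0.212)⁴/32 = 1.98×10^-4 m⁴.
θ = (T/G)·Σ L_i/J_i = (13800/75.7×10⁹)·(1.44/8.01×10^-5 + 1.62/1.70×10^-4 + 3.70/1.98×10^-4) = 8.416×10^-3 rad.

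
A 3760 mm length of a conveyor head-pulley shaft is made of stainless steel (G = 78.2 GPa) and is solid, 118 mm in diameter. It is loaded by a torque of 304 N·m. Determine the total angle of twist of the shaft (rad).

J = πd⁴/32 = π(0.118)⁴/32 = 1.903×10^-5 m⁴.
θ = T·L/(G·J) = 304.0 × 3.76 / (78.2×10⁹ × 1.903×10^-5) = 7.679×10^-4 rad.

7.68e-4 rad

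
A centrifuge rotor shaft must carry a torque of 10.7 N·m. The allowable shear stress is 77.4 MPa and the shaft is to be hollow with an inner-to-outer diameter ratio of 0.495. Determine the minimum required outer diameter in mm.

For a hollow shaft with d_i/d_o = 0.495: τ_max = 16T/(π d_o³ (1−k⁴)), so d_o = [16T/(π τ_allow (1−k⁴))]^(1/3) = [16·10.70/(π·7.74×10^7·0.9400)]^(1/3) = 0.009082 m.

9.08 mm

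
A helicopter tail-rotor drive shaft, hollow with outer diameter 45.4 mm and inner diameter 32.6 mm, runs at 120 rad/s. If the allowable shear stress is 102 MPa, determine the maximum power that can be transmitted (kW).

165 kW

J = π(d_o⁴ − d_i⁴)/32 = π(0.0454⁴ − 0.0326⁴)/32 = 3.062×10^-7 m⁴.
T_max = τ_allow·J/r = 1.02×10^8 × 3.062×10^-7 / 0.0227 = 1376 N·m.
ω = 120 rad/s, so P_max = T_max·ω = 1.651×10^5 W.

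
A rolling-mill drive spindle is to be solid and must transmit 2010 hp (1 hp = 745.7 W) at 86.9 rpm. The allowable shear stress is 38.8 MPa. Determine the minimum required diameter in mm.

ω = 2π·86.9/60 = 9.100 rad/s, so T = P/ω = 2010×745.7 / 9.100 = 164700 N·m.
For a solid shaft τ_max = 16T/(πd³), so d = (16T/(π τ_allow))^(1/3) = (16·164700/(π·3.88×10^7))^(1/3) = 0.2786 m.

279 mm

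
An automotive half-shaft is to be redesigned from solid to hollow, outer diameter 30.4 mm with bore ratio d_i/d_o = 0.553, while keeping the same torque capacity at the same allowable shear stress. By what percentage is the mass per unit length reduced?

Equal τ_max and T ⇒ the solid shaft needs d_s³ = d_o³(1−k⁴), so d_s = 30.4·(1−0.553⁴)^(1/3) = 29.42 mm.
Area ratio A_h/A_s = d_o²(1−k²)/d_s² = (1−k²)/(1−k⁴)^(2/3) = 0.7412.
Mass saving = 1 − 0.7412 = 25.9 %.

25.9 %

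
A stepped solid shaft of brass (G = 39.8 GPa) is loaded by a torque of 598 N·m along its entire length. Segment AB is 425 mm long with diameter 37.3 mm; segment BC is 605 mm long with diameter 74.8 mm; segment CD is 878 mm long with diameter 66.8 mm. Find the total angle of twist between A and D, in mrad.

J_AB = π(0.0373)⁴/32 = 1.90×10^-7 m⁴; J_BC = π(0.0748)⁴/32 = 3.07×10^-6 m⁴; J_CD = π(0.0668)⁴/32 = 1.95×10^-6 m⁴.
θ = (T/G)·Σ L_i/J_i = (598.0/39.8×10⁹)·(0.425/1.90×10^-7 + 0.605/3.07×10^-6 + 0.878/1.95×10^-6) = 0.04331 rad.

43.3 mrad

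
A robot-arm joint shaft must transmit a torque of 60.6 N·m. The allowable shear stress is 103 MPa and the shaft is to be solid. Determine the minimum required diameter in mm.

14.4 mm

For a solid shaft τ_max = 16T/(πd³), so d = (16T/(π τ_allow))^(1/3) = (16·60.60/(π·1.03×10^8))^(1/3) = 0.01442 m.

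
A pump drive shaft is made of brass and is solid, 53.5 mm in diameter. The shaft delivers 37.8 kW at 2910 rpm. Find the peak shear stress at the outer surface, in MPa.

4.13 MPa

ω = 2π·2910/60 = 304.7 rad/s, so T = P/ω = 37.8×10³ / 304.7 = 124.0 N·m.
J = πd⁴/32 = π(0.0535)⁴/32 = 8.043×10^-7 m⁴.
τ_max = T·r/J = 124.0 × 0.0267 / 8.043×10^-7 = 4.126×10^6 Pa.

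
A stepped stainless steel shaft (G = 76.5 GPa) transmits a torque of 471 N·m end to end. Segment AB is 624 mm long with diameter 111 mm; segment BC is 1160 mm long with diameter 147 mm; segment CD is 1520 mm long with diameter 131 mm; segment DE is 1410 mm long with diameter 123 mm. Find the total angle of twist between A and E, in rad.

J_AB = π(0.111)⁴/32 = 1.49×10^-5 m⁴; J_BC = π(0.147)⁴/32 = 4.58×10^-5 m⁴; J_CD = π(0.131)⁴/32 = 2.89×10^-5 m⁴; J_DE = π(0.123)⁴/32 = 2.25×10^-5 m⁴.
θ = (T/G)·Σ L_i/J_i = (471.0/76.5×10⁹)·(0.624/1.49×10^-5 + 1.16/4.58×10^-5 + 1.52/2.89×10^-5 + 1.41/2.25×10^-5) = 1.124×10^-3 rad.

0.00112 rad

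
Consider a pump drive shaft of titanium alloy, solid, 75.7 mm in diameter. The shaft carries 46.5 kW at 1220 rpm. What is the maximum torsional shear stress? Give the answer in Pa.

ω = 2π·1220/60 = 127.8 rad/s, so T = P/ω = 46.5×10³ / 127.8 = 364.0 N·m.
J = πd⁴/32 = π(0.0757)⁴/32 = 3.224×10^-6 m⁴.
τ_max = T·r/J = 364.0 × 0.0379 / 3.224×10^-6 = 4.273×10^6 Pa.

4.27e6 Pa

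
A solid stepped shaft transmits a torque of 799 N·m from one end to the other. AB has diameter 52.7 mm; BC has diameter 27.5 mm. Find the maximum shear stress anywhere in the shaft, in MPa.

196 MPa

Under the same torque, τ_max = 16T/(πd³) is largest where d is smallest — segment BC (d = 27.5 mm).
τ_max = 16·799.0/(π·(0.0275)³) = 1.957×10^8 Pa.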